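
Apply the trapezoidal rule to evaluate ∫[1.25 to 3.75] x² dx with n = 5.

f(x) = x²
a = 1.25, b = 3.75, n = 5
h = (b - a)/n = 0.500000

Trapezoidal rule: (h/2)[f(x₀) + 2f(x₁) + 2f(x₂) + ... + f(xₙ)]

x_0 = 1.2500, f(x_0) = 1.562500, coefficient = 1
x_1 = 1.7500, f(x_1) = 3.062500, coefficient = 2
x_2 = 2.2500, f(x_2) = 5.062500, coefficient = 2
x_3 = 2.7500, f(x_3) = 7.562500, coefficient = 2
x_4 = 3.2500, f(x_4) = 10.562500, coefficient = 2
x_5 = 3.7500, f(x_5) = 14.062500, coefficient = 1

I ≈ (0.500000/2) × 68.125000 = 17.031250
Exact value: 16.927083
Error: 0.104167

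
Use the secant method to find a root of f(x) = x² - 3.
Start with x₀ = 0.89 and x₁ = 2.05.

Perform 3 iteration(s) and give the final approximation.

f(x) = x² - 3
x₀ = 0.89, x₁ = 2.05

Secant formula: x_{n+1} = x_n - f(x_n)(x_n - x_{n-1})/(f(x_n) - f(x_{n-1}))

Iteration 1:
  f(0.890000) = -2.207900
  f(2.050000) = 1.202500
  x_2 = 2.050000 - 1.202500×(2.050000 - 0.890000)/(1.202500 - (-2.207900))
       = 1.640986
Iteration 2:
  f(2.050000) = 1.202500
  f(1.640986) = -0.307164
  x_3 = 1.640986 - (-0.307164)×(1.640986 - 2.050000)/(-0.307164 - 1.202500)
       = 1.724206
Iteration 3:
  f(1.640986) = -0.307164
  f(1.724206) = -0.027113
  x_4 = 1.724206 - (-0.027113)×(1.724206 - 1.640986)/(-0.027113 - (-0.307164))
       = 1.732263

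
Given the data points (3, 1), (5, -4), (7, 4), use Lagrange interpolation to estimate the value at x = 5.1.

Lagrange interpolation formula:
P(x) = Σ yᵢ × Lᵢ(x)
where Lᵢ(x) = Π_{j≠i} (x - xⱼ)/(xᵢ - xⱼ)

L_0(5.1) = (5.1 - 5)/(3 - 5) × (5.1 - 7)/(3 - 7) = -0.023750
L_1(5.1) = (5.1 - 3)/(5 - 3) × (5.1 - 7)/(5 - 7) = 0.997500
L_2(5.1) = (5.1 - 3)/(7 - 3) × (5.1 - 5)/(7 - 5) = 0.026250

P(5.1) = 1×L_0(5.1) + (-4)×L_1(5.1) + 4×L_2(5.1)
P(5.1) = -3.908750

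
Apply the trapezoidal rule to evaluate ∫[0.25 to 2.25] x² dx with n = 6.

f(x) = x²
a = 0.25, b = 2.25, n = 6
h = (b - a)/n = 0.333333

Trapezoidal rule: (h/2)[f(x₀) + 2f(x₁) + 2f(x₂) + ... + f(xₙ)]

x_0 = 0.2500, f(x_0) = 0.062500, coefficient = 1
x_1 = 0.5833, f(x_1) = 0.340278, coefficient = 2
x_2 = 0.9167, f(x_2) = 0.840278, coefficient = 2
x_3 = 1.2500, f(x_3) = 1.562500, coefficient = 2
x_4 = 1.5833, f(x_4) = 2.506944, coefficient = 2
x_5 = 1.9167, f(x_5) = 3.673611, coefficient = 2
x_6 = 2.2500, f(x_6) = 5.062500, coefficient = 1

I ≈ (0.333333/2) × 22.972222 = 3.828704
Exact value: 3.791667
Error: 0.037037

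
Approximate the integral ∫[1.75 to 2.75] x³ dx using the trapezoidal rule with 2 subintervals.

f(x) = x³
a = 1.75, b = 2.75, n = 2
h = (b - a)/n = 0.500000

Trapezoidal rule: (h/2)[f(x₀) + 2f(x₁) + 2f(x₂) + ... + f(xₙ)]

x_0 = 1.7500, f(x_0) = 5.359375, coefficient = 1
x_1 = 2.2500, f(x_1) = 11.390625, coefficient = 2
x_2 = 2.7500, f(x_2) = 20.796875, coefficient = 1

I ≈ (0.500000/2) × 48.937500 = 12.234375
Exact value: 11.953125
Error: 0.281250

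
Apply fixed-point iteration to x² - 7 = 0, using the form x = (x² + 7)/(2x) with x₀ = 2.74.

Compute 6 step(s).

Equation: x² - 7 = 0
Fixed-point form: x = (x² + 7)/(2x)
x₀ = 2.74

x_1 = g(2.740000) = 2.647372
x_2 = g(2.647372) = 2.645752
x_3 = g(2.645752) = 2.645751
x_4 = g(2.645751) = 2.645751
x_5 = g(2.645751) = 2.645751
x_6 = g(2.645751) = 2.645751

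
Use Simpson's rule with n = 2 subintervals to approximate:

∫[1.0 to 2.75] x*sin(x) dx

f(x) = x*sin(x)
a = 1.0, b = 2.75, n = 2
h = (b - a)/n = 0.875000

Simpson's rule: (h/3)[f(x₀) + 4f(x₁) + 2f(x₂) + ... + f(xₙ)]

x_0 = 1.0000, f(x_0) = 0.841471, coefficient = 1
x_1 = 1.8750, f(x_1) = 1.788911, coefficient = 4
x_2 = 2.7500, f(x_2) = 1.049568, coefficient = 1

I ≈ (0.875000/3) × 9.046682 = 2.638616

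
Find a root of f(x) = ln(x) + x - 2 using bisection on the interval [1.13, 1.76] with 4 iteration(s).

f(x) = ln(x) + x - 2
Initial interval: [1.13, 1.76]

Iteration 1:
  c_1 = (1.130000 + 1.760000)/2 = 1.445000
  f(c_1) = f(1.445000) = -0.186891
  f(a) × f(c) ≥ 0, new interval: [1.445000, 1.760000]
Iteration 2:
  c_2 = (1.445000 + 1.760000)/2 = 1.602500
  f(c_2) = f(1.602500) = 0.074065
  f(a) × f(c) < 0, new interval: [1.445000, 1.602500]
Iteration 3:
  c_3 = (1.445000 + 1.602500)/2 = 1.523750
  f(c_3) = f(1.523750) = -0.055076
  f(a) × f(c) ≥ 0, new interval: [1.523750, 1.602500]
Iteration 4:
  c_4 = (1.523750 + 1.602500)/2 = 1.563125
  f(c_4) = f(1.563125) = 0.009812
  f(a) × f(c) < 0, new interval: [1.523750, 1.563125]

After 4 iteration(s), the approximation is c_4 = 1.563125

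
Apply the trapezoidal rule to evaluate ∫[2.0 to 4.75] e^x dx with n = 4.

f(x) = e^x
a = 2.0, b = 4.75, n = 4
h = (b - a)/n = 0.687500

Trapezoidal rule: (h/2)[f(x₀) + 2f(x₁) + 2f(x₂) + ... + f(xₙ)]

x_0 = 2.0000, f(x_0) = 7.389056, coefficient = 1
x_1 = 2.6875, f(x_1) = 14.694893, coefficient = 2
x_2 = 3.3750, f(x_2) = 29.224284, coefficient = 2
x_3 = 4.0625, f(x_3) = 58.119428, coefficient = 2
x_4 = 4.7500, f(x_4) = 115.584285, coefficient = 1

I ≈ (0.687500/2) × 327.050550 = 112.423627
Exact value: 108.195228
Error: 4.228398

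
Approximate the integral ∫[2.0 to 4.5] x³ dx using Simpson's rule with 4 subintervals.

f(x) = x³
a = 2.0, b = 4.5, n = 4
h = (b - a)/n = 0.625000

Simpson's rule: (h/3)[f(x₀) + 4f(x₁) + 2f(x₂) + ... + f(xₙ)]

x_0 = 2.0000, f(x_0) = 8.000000, coefficient = 1
x_1 = 2.6250, f(x_1) = 18.087891, coefficient = 4
x_2 = 3.2500, f(x_2) = 34.328125, coefficient = 2
x_3 = 3.8750, f(x_3) = 58.185547, coefficient = 4
x_4 = 4.5000, f(x_4) = 91.125000, coefficient = 1

I ≈ (0.625000/3) × 472.875000 = 98.515625
Exact value: 98.515625
Error: 0.000000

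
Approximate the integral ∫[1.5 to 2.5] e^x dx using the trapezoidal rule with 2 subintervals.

f(x) = e^x
a = 1.5, b = 2.5, n = 2
h = (b - a)/n = 0.500000

Trapezoidal rule: (h/2)[f(x₀) + 2f(x₁) + 2f(x₂) + ... + f(xₙ)]

x_0 = 1.5000, f(x_0) = 4.481689, coefficient = 1
x_1 = 2.0000, f(x_1) = 7.389056, coefficient = 2
x_2 = 2.5000, f(x_2) = 12.182494, coefficient = 1

I ≈ (0.500000/2) × 31.442295 = 7.860574
Exact value: 7.700805
Error: 0.159769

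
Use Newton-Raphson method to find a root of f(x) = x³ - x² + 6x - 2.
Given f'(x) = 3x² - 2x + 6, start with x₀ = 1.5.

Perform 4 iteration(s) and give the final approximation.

f(x) = x³ - x² + 6x - 2
f'(x) = 3x² - 2x + 6
x₀ = 1.5

Newton-Raphson formula: x_{n+1} = x_n - f(x_n)/f'(x_n)

Iteration 1:
  f(1.500000) = 8.125000
  f'(1.500000) = 9.750000
  x_1 = 1.500000 - 8.125000/9.750000 = 0.666667
Iteration 2:
  f(0.666667) = 1.851852
  f'(0.666667) = 6.000000
  x_2 = 0.666667 - 1.851852/6.000000 = 0.358025
Iteration 3:
  f(0.358025) = 0.065859
  f'(0.358025) = 5.668496
  x_3 = 0.358025 - 0.065859/5.668496 = 0.346406
Iteration 4:
  f(0.346406) = 0.000008
  f'(0.346406) = 5.667179
  x_4 = 0.346406 - 0.000008/5.667179 = 0.346405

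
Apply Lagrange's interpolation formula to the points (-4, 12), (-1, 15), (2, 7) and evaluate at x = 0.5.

Lagrange interpolation formula:
P(x) = Σ yᵢ × Lᵢ(x)
where Lᵢ(x) = Π_{j≠i} (x - xⱼ)/(xᵢ - xⱼ)

L_0(0.5) = (0.5 - (-1))/(-4 - (-1)) × (0.5 - 2)/(-4 - 2) = -0.125000
L_1(0.5) = (0.5 - (-4))/(-1 - (-4)) × (0.5 - 2)/(-1 - 2) = 0.750000
L_2(0.5) = (0.5 - (-4))/(2 - (-4)) × (0.5 - (-1))/(2 - (-1)) = 0.375000

P(0.5) = 12×L_0(0.5) + 15×L_1(0.5) + 7×L_2(0.5)
P(0.5) = 12.375000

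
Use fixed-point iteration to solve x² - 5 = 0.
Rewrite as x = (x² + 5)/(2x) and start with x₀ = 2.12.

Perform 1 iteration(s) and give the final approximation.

Equation: x² - 5 = 0
Fixed-point form: x = (x² + 5)/(2x)
x₀ = 2.12

x_1 = g(2.120000) = 2.239245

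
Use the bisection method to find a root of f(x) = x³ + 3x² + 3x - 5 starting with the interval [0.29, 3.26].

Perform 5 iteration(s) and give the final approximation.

f(x) = x³ + 3x² + 3x - 5
Initial interval: [0.29, 3.26]

Iteration 1:
  c_1 = (0.290000 + 3.260000)/2 = 1.775000
  f(c_1) = f(1.775000) = 15.369234
  f(a) × f(c) < 0, new interval: [0.290000, 1.775000]
Iteration 2:
  c_2 = (0.290000 + 1.775000)/2 = 1.032500
  f(c_2) = f(1.032500) = 2.396372
  f(a) × f(c) < 0, new interval: [0.290000, 1.032500]
Iteration 3:
  c_3 = (0.290000 + 1.032500)/2 = 0.661250
  f(c_3) = f(0.661250) = -1.415363
  f(a) × f(c) ≥ 0, new interval: [0.661250, 1.032500]
Iteration 4:
  c_4 = (0.661250 + 1.032500)/2 = 0.846875
  f(c_4) = f(0.846875) = 0.299593
  f(a) × f(c) < 0, new interval: [0.661250, 0.846875]
Iteration 5:
  c_5 = (0.661250 + 0.846875)/2 = 0.754063
  f(c_5) = f(0.754063) = -0.603214
  f(a) × f(c) ≥ 0, new interval: [0.754063, 0.846875]

After 5 iteration(s), the approximation is c_5 = 0.754063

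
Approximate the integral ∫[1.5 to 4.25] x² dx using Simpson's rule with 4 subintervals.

f(x) = x²
a = 1.5, b = 4.25, n = 4
h = (b - a)/n = 0.687500

Simpson's rule: (h/3)[f(x₀) + 4f(x₁) + 2f(x₂) + ... + f(xₙ)]

x_0 = 1.5000, f(x_0) = 2.250000, coefficient = 1
x_1 = 2.1875, f(x_1) = 4.785156, coefficient = 4
x_2 = 2.8750, f(x_2) = 8.265625, coefficient = 2
x_3 = 3.5625, f(x_3) = 12.691406, coefficient = 4
x_4 = 4.2500, f(x_4) = 18.062500, coefficient = 1

I ≈ (0.687500/3) × 106.750000 = 24.463542
Exact value: 24.463542
Error: 0.000000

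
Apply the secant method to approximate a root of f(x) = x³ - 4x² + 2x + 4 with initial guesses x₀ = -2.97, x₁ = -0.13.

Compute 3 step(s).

f(x) = x³ - 4x² + 2x + 4
x₀ = -2.97, x₁ = -0.13

Secant formula: x_{n+1} = x_n - f(x_n)(x_n - x_{n-1})/(f(x_n) - f(x_{n-1}))

Iteration 1:
  f(-2.970000) = -63.421673
  f(-0.130000) = 3.670203
  x_2 = -0.130000 - 3.670203×(-0.130000 - (-2.970000))/(3.670203 - (-63.421673))
       = -0.285360
Iteration 2:
  f(-0.130000) = 3.670203
  f(-0.285360) = 3.080323
  x_3 = -0.285360 - 3.080323×(-0.285360 - (-0.130000))/(3.080323 - 3.670203)
       = -1.096640
Iteration 3:
  f(-0.285360) = 3.080323
  f(-1.096640) = -4.322600
  x_4 = -1.096640 - (-4.322600)×(-1.096640 - (-0.285360))/(-4.322600 - 3.080323)
       = -0.622930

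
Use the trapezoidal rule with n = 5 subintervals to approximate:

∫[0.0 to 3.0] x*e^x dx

f(x) = x*e^x
a = 0.0, b = 3.0, n = 5
h = (b - a)/n = 0.600000

Trapezoidal rule: (h/2)[f(x₀) + 2f(x₁) + 2f(x₂) + ... + f(xₙ)]

x_0 = 0.0000, f(x_0) = 0.000000, coefficient = 1
x_1 = 0.6000, f(x_1) = 1.093271, coefficient = 2
x_2 = 1.2000, f(x_2) = 3.984140, coefficient = 2
x_3 = 1.8000, f(x_3) = 10.889365, coefficient = 2
x_4 = 2.4000, f(x_4) = 26.455623, coefficient = 2
x_5 = 3.0000, f(x_5) = 60.256611, coefficient = 1

I ≈ (0.600000/2) × 145.101411 = 43.530423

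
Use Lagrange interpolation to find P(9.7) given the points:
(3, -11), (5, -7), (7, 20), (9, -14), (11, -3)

Lagrange interpolation formula:
P(x) = Σ yᵢ × Lᵢ(x)
where Lᵢ(x) = Π_{j≠i} (x - xⱼ)/(xᵢ - xⱼ)

L_0(9.7) = (9.7 - 5)/(3 - 5) × (9.7 - 7)/(3 - 7) × (9.7 - 9)/(3 - 9) × (9.7 - 11)/(3 - 11) = -0.030073
L_1(9.7) = (9.7 - 3)/(5 - 3) × (9.7 - 7)/(5 - 7) × (9.7 - 9)/(5 - 9) × (9.7 - 11)/(5 - 11) = 0.171478
L_2(9.7) = (9.7 - 3)/(7 - 3) × (9.7 - 5)/(7 - 5) × (9.7 - 9)/(7 - 9) × (9.7 - 11)/(7 - 11) = -0.447748
L_3(9.7) = (9.7 - 3)/(9 - 3) × (9.7 - 5)/(9 - 5) × (9.7 - 7)/(9 - 7) × (9.7 - 11)/(9 - 11) = 1.151353
L_4(9.7) = (9.7 - 3)/(11 - 3) × (9.7 - 5)/(11 - 5) × (9.7 - 7)/(11 - 7) × (9.7 - 9)/(11 - 9) = 0.154990

P(9.7) = (-11)×L_0(9.7) + (-7)×L_1(9.7) + 20×L_2(9.7) + (-14)×L_3(9.7) + (-3)×L_4(9.7)
P(9.7) = -26.408430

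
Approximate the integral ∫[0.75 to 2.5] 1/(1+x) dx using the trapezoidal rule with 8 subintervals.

f(x) = 1/(1+x)
a = 0.75, b = 2.5, n = 8
h = (b - a)/n = 0.218750

Trapezoidal rule: (h/2)[f(x₀) + 2f(x₁) + 2f(x₂) + ... + f(xₙ)]

x_0 = 0.7500, f(x_0) = 0.571429, coefficient = 1
x_1 = 0.9688, f(x_1) = 0.507937, coefficient = 2
x_2 = 1.1875, f(x_2) = 0.457143, coefficient = 2
x_3 = 1.4062, f(x_3) = 0.415584, coefficient = 2
x_4 = 1.6250, f(x_4) = 0.380952, coefficient = 2
x_5 = 1.8438, f(x_5) = 0.351648, coefficient = 2
x_6 = 2.0625, f(x_6) = 0.326531, coefficient = 2
x_7 = 2.2812, f(x_7) = 0.304762, coefficient = 2
x_8 = 2.5000, f(x_8) = 0.285714, coefficient = 1

I ≈ (0.218750/2) × 6.346257 = 0.694122
Exact value: 0.693147
Error: 0.000975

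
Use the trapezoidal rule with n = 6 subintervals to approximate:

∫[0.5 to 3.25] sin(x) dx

f(x) = sin(x)
a = 0.5, b = 3.25, n = 6
h = (b - a)/n = 0.458333

Trapezoidal rule: (h/2)[f(x₀) + 2f(x₁) + 2f(x₂) + ... + f(xₙ)]

x_0 = 0.5000, f(x_0) = 0.479426, coefficient = 1
x_1 = 0.9583, f(x_1) = 0.818235, coefficient = 2
x_2 = 1.4167, f(x_2) = 0.988146, coefficient = 2
x_3 = 1.8750, f(x_3) = 0.954086, coefficient = 2
x_4 = 2.3333, f(x_4) = 0.723086, coefficient = 2
x_5 = 2.7917, f(x_5) = 0.342828, coefficient = 2
x_6 = 3.2500, f(x_6) = -0.108195, coefficient = 1

I ≈ (0.458333/2) × 8.023990 = 1.838831
Exact value: 1.871712
Error: 0.032881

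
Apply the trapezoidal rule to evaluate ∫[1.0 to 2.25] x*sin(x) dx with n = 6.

f(x) = x*sin(x)
a = 1.0, b = 2.25, n = 6
h = (b - a)/n = 0.208333

Trapezoidal rule: (h/2)[f(x₀) + 2f(x₁) + 2f(x₂) + ... + f(xₙ)]

x_0 = 1.0000, f(x_0) = 0.841471, coefficient = 1
x_1 = 1.2083, f(x_1) = 1.129823, coefficient = 2
x_2 = 1.4167, f(x_2) = 1.399873, coefficient = 2
x_3 = 1.6250, f(x_3) = 1.622613, coefficient = 2
x_4 = 1.8333, f(x_4) = 1.770514, coefficient = 2
x_5 = 2.0417, f(x_5) = 1.819480, coefficient = 2
x_6 = 2.2500, f(x_6) = 1.750665, coefficient = 1

I ≈ (0.208333/2) × 18.076742 = 1.882994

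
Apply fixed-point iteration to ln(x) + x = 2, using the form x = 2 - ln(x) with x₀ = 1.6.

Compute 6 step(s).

Equation: ln(x) + x = 2
Fixed-point form: x = 2 - ln(x)
x₀ = 1.6

x_1 = g(1.600000) = 1.529996
x_2 = g(1.529996) = 1.574735
x_3 = g(1.574735) = 1.545913
x_4 = g(1.545913) = 1.564385
x_5 = g(1.564385) = 1.552507
x_6 = g(1.552507) = 1.560129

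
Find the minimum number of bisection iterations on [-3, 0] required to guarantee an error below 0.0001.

We need (b-a)/2^n ≤ 0.0001
(0 - (-3))/2^n ≤ 0.0001
3/2^n ≤ 0.0001
2^n ≥ 30000
n ≥ log₂(30000) = 14.87
n ≥ 15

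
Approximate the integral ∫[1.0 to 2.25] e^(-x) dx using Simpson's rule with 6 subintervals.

f(x) = e^(-x)
a = 1.0, b = 2.25, n = 6
h = (b - a)/n = 0.208333

Simpson's rule: (h/3)[f(x₀) + 4f(x₁) + 2f(x₂) + ... + f(xₙ)]

x_0 = 1.0000, f(x_0) = 0.367879, coefficient = 1
x_1 = 1.2083, f(x_1) = 0.298695, coefficient = 4
x_2 = 1.4167, f(x_2) = 0.242521, coefficient = 2
x_3 = 1.6250, f(x_3) = 0.196912, coefficient = 4
x_4 = 1.8333, f(x_4) = 0.159880, coefficient = 2
x_5 = 2.0417, f(x_5) = 0.129812, coefficient = 4
x_6 = 2.2500, f(x_6) = 0.105399, coefficient = 1

I ≈ (0.208333/3) × 3.779754 = 0.262483
Exact value: 0.262480
Error: 0.000003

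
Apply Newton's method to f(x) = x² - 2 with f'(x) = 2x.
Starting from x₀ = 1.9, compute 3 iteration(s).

f(x) = x² - 2
f'(x) = 2x
x₀ = 1.9

Newton-Raphson formula: x_{n+1} = x_n - f(x_n)/f'(x_n)

Iteration 1:
  f(1.900000) = 1.610000
  f'(1.900000) = 3.800000
  x_1 = 1.900000 - 1.610000/3.800000 = 1.476316
Iteration 2:
  f(1.476316) = 0.179508
  f'(1.476316) = 2.952632
  x_2 = 1.476316 - 0.179508/2.952632 = 1.415520
Iteration 3:
  f(1.415520) = 0.003696
  f'(1.415520) = 2.831039
  x_3 = 1.415520 - 0.003696/2.831039 = 1.414214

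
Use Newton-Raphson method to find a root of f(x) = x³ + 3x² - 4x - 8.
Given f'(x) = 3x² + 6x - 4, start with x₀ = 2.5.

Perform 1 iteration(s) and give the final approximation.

f(x) = x³ + 3x² - 4x - 8
f'(x) = 3x² + 6x - 4
x₀ = 2.5

Newton-Raphson formula: x_{n+1} = x_n - f(x_n)/f'(x_n)

Iteration 1:
  f(2.500000) = 16.375000
  f'(2.500000) = 29.750000
  x_1 = 2.500000 - 16.375000/29.750000 = 1.949580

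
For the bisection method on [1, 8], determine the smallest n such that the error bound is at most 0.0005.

We need (b-a)/2^n ≤ 0.0005
(8 - 1)/2^n ≤ 0.0005
7/2^n ≤ 0.0005
2^n ≥ 14000
n ≥ log₂(14000) = 13.77
n ≥ 14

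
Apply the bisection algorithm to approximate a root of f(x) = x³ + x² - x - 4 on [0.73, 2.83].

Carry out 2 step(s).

f(x) = x³ + x² - x - 4
Initial interval: [0.73, 2.83]

Iteration 1:
  c_1 = (0.730000 + 2.830000)/2 = 1.780000
  f(c_1) = f(1.780000) = 3.028152
  f(a) × f(c) < 0, new interval: [0.730000, 1.780000]
Iteration 2:
  c_2 = (0.730000 + 1.780000)/2 = 1.255000
  f(c_2) = f(1.255000) = -1.703319
  f(a) × f(c) ≥ 0, new interval: [1.255000, 1.780000]

After 2 iteration(s), the approximation is c_2 = 1.255000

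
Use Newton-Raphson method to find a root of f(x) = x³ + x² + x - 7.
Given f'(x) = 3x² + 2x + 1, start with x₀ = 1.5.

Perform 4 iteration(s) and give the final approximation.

f(x) = x³ + x² + x - 7
f'(x) = 3x² + 2x + 1
x₀ = 1.5

Newton-Raphson formula: x_{n+1} = x_n - f(x_n)/f'(x_n)

Iteration 1:
  f(1.500000) = 0.125000
  f'(1.500000) = 10.750000
  x_1 = 1.500000 - 0.125000/10.750000 = 1.488372
Iteration 2:
  f(1.488372) = 0.000742
  f'(1.488372) = 10.622499
  x_2 = 1.488372 - 0.000742/10.622499 = 1.488302
Iteration 3:
  f(1.488302) = 0.000000
  f'(1.488302) = 10.621735
  x_3 = 1.488302 - 0.000000/10.621735 = 1.488302
Iteration 4:
  f(1.488302) = 0.000000
  f'(1.488302) = 10.621735
  x_4 = 1.488302 - 0.000000/10.621735 = 1.488302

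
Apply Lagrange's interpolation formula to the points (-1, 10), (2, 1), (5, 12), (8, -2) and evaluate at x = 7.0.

Lagrange interpolation formula:
P(x) = Σ yᵢ × Lᵢ(x)
where Lᵢ(x) = Π_{j≠i} (x - xⱼ)/(xᵢ - xⱼ)

L_0(7.0) = (7.0 - 2)/(-1 - 2) × (7.0 - 5)/(-1 - 5) × (7.0 - 8)/(-1 - 8) = 0.061728
L_1(7.0) = (7.0 - (-1))/(2 - (-1)) × (7.0 - 5)/(2 - 5) × (7.0 - 8)/(2 - 8) = -0.296296
L_2(7.0) = (7.0 - (-1))/(5 - (-1)) × (7.0 - 2)/(5 - 2) × (7.0 - 8)/(5 - 8) = 0.740741
L_3(7.0) = (7.0 - (-1))/(8 - (-1)) × (7.0 - 2)/(8 - 2) × (7.0 - 5)/(8 - 5) = 0.493827

P(7.0) = 10×L_0(7.0) + 1×L_1(7.0) + 12×L_2(7.0) + (-2)×L_3(7.0)
P(7.0) = 8.222222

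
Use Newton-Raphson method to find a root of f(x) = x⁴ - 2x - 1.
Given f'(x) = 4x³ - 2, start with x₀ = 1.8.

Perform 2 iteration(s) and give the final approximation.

f(x) = x⁴ - 2x - 1
f'(x) = 4x³ - 2
x₀ = 1.8

Newton-Raphson formula: x_{n+1} = x_n - f(x_n)/f'(x_n)

Iteration 1:
  f(1.800000) = 5.897600
  f'(1.800000) = 21.328000
  x_1 = 1.800000 - 5.897600/21.328000 = 1.523481
Iteration 2:
  f(1.523481) = 1.340051
  f'(1.523481) = 12.143960
  x_2 = 1.523481 - 1.340051/12.143960 = 1.413134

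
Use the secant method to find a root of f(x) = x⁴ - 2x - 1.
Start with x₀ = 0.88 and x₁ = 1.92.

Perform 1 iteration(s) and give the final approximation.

f(x) = x⁴ - 2x - 1
x₀ = 0.88, x₁ = 1.92

Secant formula: x_{n+1} = x_n - f(x_n)(x_n - x_{n-1})/(f(x_n) - f(x_{n-1}))

Iteration 1:
  f(0.880000) = -2.160305
  f(1.920000) = 8.749545
  x_2 = 1.920000 - 8.749545×(1.920000 - 0.880000)/(8.749545 - (-2.160305))
       = 1.085935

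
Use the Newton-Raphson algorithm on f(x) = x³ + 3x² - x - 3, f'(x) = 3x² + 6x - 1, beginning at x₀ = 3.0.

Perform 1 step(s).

f(x) = x³ + 3x² - x - 3
f'(x) = 3x² + 6x - 1
x₀ = 3.0

Newton-Raphson formula: x_{n+1} = x_n - f(x_n)/f'(x_n)

Iteration 1:
  f(3.000000) = 48.000000
  f'(3.000000) = 44.000000
  x_1 = 3.000000 - 48.000000/44.000000 = 1.909091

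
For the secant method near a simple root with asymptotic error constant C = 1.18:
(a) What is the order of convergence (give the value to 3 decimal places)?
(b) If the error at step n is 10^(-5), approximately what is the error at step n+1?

(a) Secant method has superlinear convergence with order φ = (1+√5)/2 ≈ 1.618.
    This means |e_{n+1}| ≈ C|e_n|^1.618.

(b) With |e_n| = 10^(-5) and C = 1.18:
    |e_{n+1}| ≈ 1.18 × (10^(-5))^1.618 = 1.18 × 10^(-8.09)

(a) ≈ 1.618 (golden ratio); (b) |e_{n+1}| ≈ 9.588e-09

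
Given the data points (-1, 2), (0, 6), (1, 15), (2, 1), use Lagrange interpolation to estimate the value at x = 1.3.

Lagrange interpolation formula:
P(x) = Σ yᵢ × Lᵢ(x)
where Lᵢ(x) = Π_{j≠i} (x - xⱼ)/(xᵢ - xⱼ)

L_0(1.3) = (1.3 - 0)/(-1 - 0) × (1.3 - 1)/(-1 - 1) × (1.3 - 2)/(-1 - 2) = 0.045500
L_1(1.3) = (1.3 - (-1))/(0 - (-1)) × (1.3 - 1)/(0 - 1) × (1.3 - 2)/(0 - 2) = -0.241500
L_2(1.3) = (1.3 - (-1))/(1 - (-1)) × (1.3 - 0)/(1 - 0) × (1.3 - 2)/(1 - 2) = 1.046500
L_3(1.3) = (1.3 - (-1))/(2 - (-1)) × (1.3 - 0)/(2 - 0) × (1.3 - 1)/(2 - 1) = 0.149500

P(1.3) = 2×L_0(1.3) + 6×L_1(1.3) + 15×L_2(1.3) + 1×L_3(1.3)
P(1.3) = 14.489000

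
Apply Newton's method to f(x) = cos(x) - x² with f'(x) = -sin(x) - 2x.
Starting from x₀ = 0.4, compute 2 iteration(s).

f(x) = cos(x) - x²
f'(x) = -sin(x) - 2x
x₀ = 0.4

Newton-Raphson formula: x_{n+1} = x_n - f(x_n)/f'(x_n)

Iteration 1:
  f(0.400000) = 0.761061
  f'(0.400000) = -1.189418
  x_1 = 0.400000 - 0.761061/(-1.189418) = 1.039860
Iteration 2:
  f(1.039860) = -0.574967
  f'(1.039860) = -2.942053
  x_2 = 1.039860 - (-0.574967)/(-2.942053) = 0.844429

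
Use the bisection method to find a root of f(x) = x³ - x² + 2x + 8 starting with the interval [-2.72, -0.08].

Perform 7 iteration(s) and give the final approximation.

f(x) = x³ - x² + 2x + 8
Initial interval: [-2.72, -0.08]

Iteration 1:
  c_1 = (-2.720000 + (-0.080000))/2 = -1.400000
  f(c_1) = f(-1.400000) = 0.496000
  f(a) × f(c) < 0, new interval: [-2.720000, -1.400000]
Iteration 2:
  c_2 = (-2.720000 + (-1.400000))/2 = -2.060000
  f(c_2) = f(-2.060000) = -9.105416
  f(a) × f(c) ≥ 0, new interval: [-2.060000, -1.400000]
Iteration 3:
  c_3 = (-2.060000 + (-1.400000))/2 = -1.730000
  f(c_3) = f(-1.730000) = -3.630617
  f(a) × f(c) ≥ 0, new interval: [-1.730000, -1.400000]
Iteration 4:
  c_4 = (-1.730000 + (-1.400000))/2 = -1.565000
  f(c_4) = f(-1.565000) = -1.412262
  f(a) × f(c) ≥ 0, new interval: [-1.565000, -1.400000]
Iteration 5:
  c_5 = (-1.565000 + (-1.400000))/2 = -1.482500
  f(c_5) = f(-1.482500) = -0.421054
  f(a) × f(c) ≥ 0, new interval: [-1.482500, -1.400000]
Iteration 6:
  c_6 = (-1.482500 + (-1.400000))/2 = -1.441250
  f(c_6) = f(-1.441250) = 0.046532
  f(a) × f(c) < 0, new interval: [-1.482500, -1.441250]
Iteration 7:
  c_7 = (-1.482500 + (-1.441250))/2 = -1.461875
  f(c_7) = f(-1.461875) = -0.184970
  f(a) × f(c) ≥ 0, new interval: [-1.461875, -1.441250]

After 7 iteration(s), the approximation is c_7 = -1.461875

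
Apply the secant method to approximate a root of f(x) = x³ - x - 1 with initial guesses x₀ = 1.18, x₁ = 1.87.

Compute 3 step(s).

f(x) = x³ - x - 1
x₀ = 1.18, x₁ = 1.87

Secant formula: x_{n+1} = x_n - f(x_n)(x_n - x_{n-1})/(f(x_n) - f(x_{n-1}))

Iteration 1:
  f(1.180000) = -0.536968
  f(1.870000) = 3.669203
  x_2 = 1.870000 - 3.669203×(1.870000 - 1.180000)/(3.669203 - (-0.536968))
       = 1.268087
Iteration 2:
  f(1.870000) = 3.669203
  f(1.268087) = -0.228947
  x_3 = 1.268087 - (-0.228947)×(1.268087 - 1.870000)/(-0.228947 - 3.669203)
       = 1.303439
Iteration 3:
  f(1.268087) = -0.228947
  f(1.303439) = -0.088959
  x_4 = 1.303439 - (-0.088959)×(1.303439 - 1.268087)/(-0.088959 - (-0.228947))
       = 1.325904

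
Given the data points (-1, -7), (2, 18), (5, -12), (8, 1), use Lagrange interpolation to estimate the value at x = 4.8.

Lagrange interpolation formula:
P(x) = Σ yᵢ × Lᵢ(x)
where Lᵢ(x) = Π_{j≠i} (x - xⱼ)/(xᵢ - xⱼ)

L_0(4.8) = (4.8 - 2)/(-1 - 2) × (4.8 - 5)/(-1 - 5) × (4.8 - 8)/(-1 - 8) = -0.011062
L_1(4.8) = (4.8 - (-1))/(2 - (-1)) × (4.8 - 5)/(2 - 5) × (4.8 - 8)/(2 - 8) = 0.068741
L_2(4.8) = (4.8 - (-1))/(5 - (-1)) × (4.8 - 2)/(5 - 2) × (4.8 - 8)/(5 - 8) = 0.962370
L_3(4.8) = (4.8 - (-1))/(8 - (-1)) × (4.8 - 2)/(8 - 2) × (4.8 - 5)/(8 - 5) = -0.020049

P(4.8) = (-7)×L_0(4.8) + 18×L_1(4.8) + (-12)×L_2(4.8) + 1×L_3(4.8)
P(4.8) = -10.253728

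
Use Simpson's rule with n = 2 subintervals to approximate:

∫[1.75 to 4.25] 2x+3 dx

f(x) = 2x+3
a = 1.75, b = 4.25, n = 2
h = (b - a)/n = 1.250000

Simpson's rule: (h/3)[f(x₀) + 4f(x₁) + 2f(x₂) + ... + f(xₙ)]

x_0 = 1.7500, f(x_0) = 6.500000, coefficient = 1
x_1 = 3.0000, f(x_1) = 9.000000, coefficient = 4
x_2 = 4.2500, f(x_2) = 11.500000, coefficient = 1

I ≈ (1.250000/3) × 54.000000 = 22.500000
Exact value: 22.500000
Error: 0.000000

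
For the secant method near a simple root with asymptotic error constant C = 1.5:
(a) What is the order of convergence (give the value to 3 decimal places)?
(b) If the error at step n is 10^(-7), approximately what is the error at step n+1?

(a) Secant method has superlinear convergence with order φ = (1+√5)/2 ≈ 1.618.
    This means |e_{n+1}| ≈ C|e_n|^1.618.

(b) With |e_n| = 10^(-7) and C = 1.5:
    |e_{n+1}| ≈ 1.5 × (10^(-7))^1.618 = 1.5 × 10^(-11.33)

(a) ≈ 1.618 (golden ratio); (b) |e_{n+1}| ≈ 7.077e-12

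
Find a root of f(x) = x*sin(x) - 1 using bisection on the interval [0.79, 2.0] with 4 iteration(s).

f(x) = x*sin(x) - 1
Initial interval: [0.79, 2.0]

Iteration 1:
  c_1 = (0.790000 + 2.000000)/2 = 1.395000
  f(c_1) = f(1.395000) = 0.373500
  f(a) × f(c) < 0, new interval: [0.790000, 1.395000]
Iteration 2:
  c_2 = (0.790000 + 1.395000)/2 = 1.092500
  f(c_2) = f(1.092500) = -0.030100
  f(a) × f(c) ≥ 0, new interval: [1.092500, 1.395000]
Iteration 3:
  c_3 = (1.092500 + 1.395000)/2 = 1.243750
  f(c_3) = f(1.243750) = 0.177825
  f(a) × f(c) < 0, new interval: [1.092500, 1.243750]
Iteration 4:
  c_4 = (1.092500 + 1.243750)/2 = 1.168125
  f(c_4) = f(1.168125) = 0.074695
  f(a) × f(c) < 0, new interval: [1.092500, 1.168125]

After 4 iteration(s), the approximation is c_4 = 1.168125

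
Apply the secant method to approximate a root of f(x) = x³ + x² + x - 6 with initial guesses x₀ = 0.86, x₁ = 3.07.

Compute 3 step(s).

f(x) = x³ + x² + x - 6
x₀ = 0.86, x₁ = 3.07

Secant formula: x_{n+1} = x_n - f(x_n)(x_n - x_{n-1})/(f(x_n) - f(x_{n-1}))

Iteration 1:
  f(0.860000) = -3.764344
  f(3.070000) = 35.429343
  x_2 = 3.070000 - 35.429343×(3.070000 - 0.860000)/(35.429343 - (-3.764344))
       = 1.072259
Iteration 2:
  f(3.070000) = 35.429343
  f(1.072259) = -2.545185
  x_3 = 1.072259 - (-2.545185)×(1.072259 - 3.070000)/(-2.545185 - 35.429343)
       = 1.206154
Iteration 3:
  f(1.072259) = -2.545185
  f(1.206154) = -1.584315
  x_4 = 1.206154 - (-1.584315)×(1.206154 - 1.072259)/(-1.584315 - (-2.545185))
       = 1.426926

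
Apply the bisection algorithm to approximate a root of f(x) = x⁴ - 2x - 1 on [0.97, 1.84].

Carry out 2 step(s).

f(x) = x⁴ - 2x - 1
Initial interval: [0.97, 1.84]

Iteration 1:
  c_1 = (0.970000 + 1.840000)/2 = 1.405000
  f(c_1) = f(1.405000) = 0.086775
  f(a) × f(c) < 0, new interval: [0.970000, 1.405000]
Iteration 2:
  c_2 = (0.970000 + 1.405000)/2 = 1.187500
  f(c_2) = f(1.187500) = -1.386459
  f(a) × f(c) ≥ 0, new interval: [1.187500, 1.405000]

After 2 iteration(s), the approximation is c_2 = 1.187500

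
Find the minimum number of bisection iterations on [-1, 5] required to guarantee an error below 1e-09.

We need (b-a)/2^n ≤ 1e-09
(5 - (-1))/2^n ≤ 1e-09
6/2^n ≤ 1e-09
2^n ≥ 6000000000
n ≥ log₂(6000000000) = 32.48
n ≥ 33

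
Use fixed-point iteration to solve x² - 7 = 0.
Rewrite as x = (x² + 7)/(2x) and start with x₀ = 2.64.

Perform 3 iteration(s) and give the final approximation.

Equation: x² - 7 = 0
Fixed-point form: x = (x² + 7)/(2x)
x₀ = 2.64

x_1 = g(2.640000) = 2.645758
x_2 = g(2.645758) = 2.645751
x_3 = g(2.645751) = 2.645751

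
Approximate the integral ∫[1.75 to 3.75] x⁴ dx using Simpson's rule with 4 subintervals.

f(x) = x⁴
a = 1.75, b = 3.75, n = 4
h = (b - a)/n = 0.500000

Simpson's rule: (h/3)[f(x₀) + 4f(x₁) + 2f(x₂) + ... + f(xₙ)]

x_0 = 1.7500, f(x_0) = 9.378906, coefficient = 1
x_1 = 2.2500, f(x_1) = 25.628906, coefficient = 4
x_2 = 2.7500, f(x_2) = 57.191406, coefficient = 2
x_3 = 3.2500, f(x_3) = 111.566406, coefficient = 4
x_4 = 3.7500, f(x_4) = 197.753906, coefficient = 1

I ≈ (0.500000/3) × 870.296875 = 145.049479
Exact value: 145.032813
Error: 0.016667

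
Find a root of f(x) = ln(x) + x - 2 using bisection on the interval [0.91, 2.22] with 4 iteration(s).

f(x) = ln(x) + x - 2
Initial interval: [0.91, 2.22]

Iteration 1:
  c_1 = (0.910000 + 2.220000)/2 = 1.565000
  f(c_1) = f(1.565000) = 0.012886
  f(a) × f(c) < 0, new interval: [0.910000, 1.565000]
Iteration 2:
  c_2 = (0.910000 + 1.565000)/2 = 1.237500
  f(c_2) = f(1.237500) = -0.549407
  f(a) × f(c) ≥ 0, new interval: [1.237500, 1.565000]
Iteration 3:
  c_3 = (1.237500 + 1.565000)/2 = 1.401250
  f(c_3) = f(1.401250) = -0.261385
  f(a) × f(c) ≥ 0, new interval: [1.401250, 1.565000]
Iteration 4:
  c_4 = (1.401250 + 1.565000)/2 = 1.483125
  f(c_4) = f(1.483125) = -0.122724
  f(a) × f(c) ≥ 0, new interval: [1.483125, 1.565000]

After 4 iteration(s), the approximation is c_4 = 1.483125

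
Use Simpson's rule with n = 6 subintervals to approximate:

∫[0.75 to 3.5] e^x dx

f(x) = e^x
a = 0.75, b = 3.5, n = 6
h = (b - a)/n = 0.458333

Simpson's rule: (h/3)[f(x₀) + 4f(x₁) + 2f(x₂) + ... + f(xₙ)]

x_0 = 0.7500, f(x_0) = 2.117000, coefficient = 1
x_1 = 1.2083, f(x_1) = 3.347900, coefficient = 4
x_2 = 1.6667, f(x_2) = 5.294490, coefficient = 2
x_3 = 2.1250, f(x_3) = 8.372897, coefficient = 4
x_4 = 2.5833, f(x_4) = 13.241202, coefficient = 2
x_5 = 3.0417, f(x_5) = 20.940114, coefficient = 4
x_6 = 3.5000, f(x_6) = 33.115452, coefficient = 1

I ≈ (0.458333/3) × 202.947484 = 31.005866
Exact value: 30.998452
Error: 0.007414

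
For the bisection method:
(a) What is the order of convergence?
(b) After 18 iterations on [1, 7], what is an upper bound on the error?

(a) Bisection has linear (order 1) convergence; the error is halved each step.

(b) Error bound = (b-a)/2^n = (7 - 1)/2^{18}
    = 6/2^{18}

(a) 1 (linear); (b) error ≤ 2.29e-05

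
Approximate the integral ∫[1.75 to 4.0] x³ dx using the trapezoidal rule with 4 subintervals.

f(x) = x³
a = 1.75, b = 4.0, n = 4
h = (b - a)/n = 0.562500

Trapezoidal rule: (h/2)[f(x₀) + 2f(x₁) + 2f(x₂) + ... + f(xₙ)]

x_0 = 1.7500, f(x_0) = 5.359375, coefficient = 1
x_1 = 2.3125, f(x_1) = 12.366455, coefficient = 2
x_2 = 2.8750, f(x_2) = 23.763672, coefficient = 2
x_3 = 3.4375, f(x_3) = 40.618896, coefficient = 2
x_4 = 4.0000, f(x_4) = 64.000000, coefficient = 1

I ≈ (0.562500/2) × 222.857422 = 62.678650
Exact value: 61.655273
Error: 1.023376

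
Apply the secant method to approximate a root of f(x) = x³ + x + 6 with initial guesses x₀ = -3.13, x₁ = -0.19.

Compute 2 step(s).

f(x) = x³ + x + 6
x₀ = -3.13, x₁ = -0.19

Secant formula: x_{n+1} = x_n - f(x_n)(x_n - x_{n-1})/(f(x_n) - f(x_{n-1}))

Iteration 1:
  f(-3.130000) = -27.794297
  f(-0.190000) = 5.803141
  x_2 = -0.190000 - 5.803141×(-0.190000 - (-3.130000))/(5.803141 - (-27.794297))
       = -0.697814
Iteration 2:
  f(-0.190000) = 5.803141
  f(-0.697814) = 4.962390
  x_3 = -0.697814 - 4.962390×(-0.697814 - (-0.190000))/(4.962390 - 5.803141)
       = -3.695099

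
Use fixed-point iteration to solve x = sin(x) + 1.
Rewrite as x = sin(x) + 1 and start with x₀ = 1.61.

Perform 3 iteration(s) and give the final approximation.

Equation: x = sin(x) + 1
Fixed-point form: x = sin(x) + 1
x₀ = 1.61

x_1 = g(1.610000) = 1.999232
x_2 = g(1.999232) = 1.909617
x_3 = g(1.909617) = 1.943147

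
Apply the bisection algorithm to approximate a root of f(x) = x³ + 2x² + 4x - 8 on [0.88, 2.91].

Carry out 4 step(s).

f(x) = x³ + 2x² + 4x - 8
Initial interval: [0.88, 2.91]

Iteration 1:
  c_1 = (0.880000 + 2.910000)/2 = 1.895000
  f(c_1) = f(1.895000) = 13.567042
  f(a) × f(c) < 0, new interval: [0.880000, 1.895000]
Iteration 2:
  c_2 = (0.880000 + 1.895000)/2 = 1.387500
  f(c_2) = f(1.387500) = 4.071467
  f(a) × f(c) < 0, new interval: [0.880000, 1.387500]
Iteration 3:
  c_3 = (0.880000 + 1.387500)/2 = 1.133750
  f(c_3) = f(1.133750) = 0.563088
  f(a) × f(c) < 0, new interval: [0.880000, 1.133750]
Iteration 4:
  c_4 = (0.880000 + 1.133750)/2 = 1.006875
  f(c_4) = f(1.006875) = -0.924138
  f(a) × f(c) ≥ 0, new interval: [1.006875, 1.133750]

After 4 iteration(s), the approximation is c_4 = 1.006875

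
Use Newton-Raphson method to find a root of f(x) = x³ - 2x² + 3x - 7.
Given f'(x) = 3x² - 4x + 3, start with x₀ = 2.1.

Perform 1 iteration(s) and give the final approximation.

f(x) = x³ - 2x² + 3x - 7
f'(x) = 3x² - 4x + 3
x₀ = 2.1

Newton-Raphson formula: x_{n+1} = x_n - f(x_n)/f'(x_n)

Iteration 1:
  f(2.100000) = -0.259000
  f'(2.100000) = 7.830000
  x_1 = 2.100000 - (-0.259000)/7.830000 = 2.133078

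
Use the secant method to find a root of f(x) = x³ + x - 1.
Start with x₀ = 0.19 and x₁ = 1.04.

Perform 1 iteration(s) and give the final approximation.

f(x) = x³ + x - 1
x₀ = 0.19, x₁ = 1.04

Secant formula: x_{n+1} = x_n - f(x_n)(x_n - x_{n-1})/(f(x_n) - f(x_{n-1}))

Iteration 1:
  f(0.190000) = -0.803141
  f(1.040000) = 1.164864
  x_2 = 1.040000 - 1.164864×(1.040000 - 0.190000)/(1.164864 - (-0.803141))
       = 0.536884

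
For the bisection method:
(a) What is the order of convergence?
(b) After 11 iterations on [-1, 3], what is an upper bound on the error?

(a) Bisection has linear (order 1) convergence; the error is halved each step.

(b) Error bound = (b-a)/2^n = (3 - (-1))/2^{11}
    = 4/2^{11}

(a) 1 (linear); (b) error ≤ 1.95e-03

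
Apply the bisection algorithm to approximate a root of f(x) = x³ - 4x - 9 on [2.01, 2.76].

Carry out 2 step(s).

f(x) = x³ - 4x - 9
Initial interval: [2.01, 2.76]

Iteration 1:
  c_1 = (2.010000 + 2.760000)/2 = 2.385000
  f(c_1) = f(2.385000) = -4.973583
  f(a) × f(c) ≥ 0, new interval: [2.385000, 2.760000]
Iteration 2:
  c_2 = (2.385000 + 2.760000)/2 = 2.572500
  f(c_2) = f(2.572500) = -2.265822
  f(a) × f(c) ≥ 0, new interval: [2.572500, 2.760000]

After 2 iteration(s), the approximation is c_2 = 2.572500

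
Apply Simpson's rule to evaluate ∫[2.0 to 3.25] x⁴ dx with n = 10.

f(x) = x⁴
a = 2.0, b = 3.25, n = 10
h = (b - a)/n = 0.125000

Simpson's rule: (h/3)[f(x₀) + 4f(x₁) + 2f(x₂) + ... + f(xₙ)]

x_0 = 2.0000, f(x_0) = 16.000000, coefficient = 1
x_1 = 2.1250, f(x_1) = 20.390869, coefficient = 4
x_2 = 2.2500, f(x_2) = 25.628906, coefficient = 2
x_3 = 2.3750, f(x_3) = 31.816650, coefficient = 4
x_4 = 2.5000, f(x_4) = 39.062500, coefficient = 2
x_5 = 2.6250, f(x_5) = 47.480713, coefficient = 4
x_6 = 2.7500, f(x_6) = 57.191406, coefficient = 2
x_7 = 2.8750, f(x_7) = 68.320557, coefficient = 4
x_8 = 3.0000, f(x_8) = 81.000000, coefficient = 2
x_9 = 3.1250, f(x_9) = 95.367432, coefficient = 4
x_10 = 3.2500, f(x_10) = 111.566406, coefficient = 1

I ≈ (0.125000/3) × 1586.836914 = 66.118205
Exact value: 66.118164
Error: 0.000041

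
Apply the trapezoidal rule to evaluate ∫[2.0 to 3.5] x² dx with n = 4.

f(x) = x²
a = 2.0, b = 3.5, n = 4
h = (b - a)/n = 0.375000

Trapezoidal rule: (h/2)[f(x₀) + 2f(x₁) + 2f(x₂) + ... + f(xₙ)]

x_0 = 2.0000, f(x_0) = 4.000000, coefficient = 1
x_1 = 2.3750, f(x_1) = 5.640625, coefficient = 2
x_2 = 2.7500, f(x_2) = 7.562500, coefficient = 2
x_3 = 3.1250, f(x_3) = 9.765625, coefficient = 2
x_4 = 3.5000, f(x_4) = 12.250000, coefficient = 1

I ≈ (0.375000/2) × 62.187500 = 11.660156
Exact value: 11.625000
Error: 0.035156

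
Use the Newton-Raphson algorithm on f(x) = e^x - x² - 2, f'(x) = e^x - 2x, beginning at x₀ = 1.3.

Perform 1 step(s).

f(x) = e^x - x² - 2
f'(x) = e^x - 2x
x₀ = 1.3

Newton-Raphson formula: x_{n+1} = x_n - f(x_n)/f'(x_n)

Iteration 1:
  f(1.300000) = -0.020703
  f'(1.300000) = 1.069297
  x_1 = 1.300000 - (-0.020703)/1.069297 = 1.319362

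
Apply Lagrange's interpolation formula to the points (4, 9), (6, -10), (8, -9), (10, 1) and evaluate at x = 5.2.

Lagrange interpolation formula:
P(x) = Σ yᵢ × Lᵢ(x)
where Lᵢ(x) = Π_{j≠i} (x - xⱼ)/(xᵢ - xⱼ)

L_0(5.2) = (5.2 - 6)/(4 - 6) × (5.2 - 8)/(4 - 8) × (5.2 - 10)/(4 - 10) = 0.224000
L_1(5.2) = (5.2 - 4)/(6 - 4) × (5.2 - 8)/(6 - 8) × (5.2 - 10)/(6 - 10) = 1.008000
L_2(5.2) = (5.2 - 4)/(8 - 4) × (5.2 - 6)/(8 - 6) × (5.2 - 10)/(8 - 10) = -0.288000
L_3(5.2) = (5.2 - 4)/(10 - 4) × (5.2 - 6)/(10 - 6) × (5.2 - 8)/(10 - 8) = 0.056000

P(5.2) = 9×L_0(5.2) + (-10)×L_1(5.2) + (-9)×L_2(5.2) + 1×L_3(5.2)
P(5.2) = -5.416000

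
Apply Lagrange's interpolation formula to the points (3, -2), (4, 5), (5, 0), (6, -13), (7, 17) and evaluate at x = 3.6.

Lagrange interpolation formula:
P(x) = Σ yᵢ × Lᵢ(x)
where Lᵢ(x) = Π_{j≠i} (x - xⱼ)/(xᵢ - xⱼ)

L_0(3.6) = (3.6 - 4)/(3 - 4) × (3.6 - 5)/(3 - 5) × (3.6 - 6)/(3 - 6) × (3.6 - 7)/(3 - 7) = 0.190400
L_1(3.6) = (3.6 - 3)/(4 - 3) × (3.6 - 5)/(4 - 5) × (3.6 - 6)/(4 - 6) × (3.6 - 7)/(4 - 7) = 1.142400
L_2(3.6) = (3.6 - 3)/(5 - 3) × (3.6 - 4)/(5 - 4) × (3.6 - 6)/(5 - 6) × (3.6 - 7)/(5 - 7) = -0.489600
L_3(3.6) = (3.6 - 3)/(6 - 3) × (3.6 - 4)/(6 - 4) × (3.6 - 5)/(6 - 5) × (3.6 - 7)/(6 - 7) = 0.190400
L_4(3.6) = (3.6 - 3)/(7 - 3) × (3.6 - 4)/(7 - 4) × (3.6 - 5)/(7 - 5) × (3.6 - 6)/(7 - 6) = -0.033600

P(3.6) = (-2)×L_0(3.6) + 5×L_1(3.6) + 0×L_2(3.6) + (-13)×L_3(3.6) + 17×L_4(3.6)
P(3.6) = 2.284800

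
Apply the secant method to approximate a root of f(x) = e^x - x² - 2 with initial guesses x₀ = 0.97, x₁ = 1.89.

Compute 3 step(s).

f(x) = e^x - x² - 2
x₀ = 0.97, x₁ = 1.89

Secant formula: x_{n+1} = x_n - f(x_n)(x_n - x_{n-1})/(f(x_n) - f(x_{n-1}))

Iteration 1:
  f(0.970000) = -0.302956
  f(1.890000) = 1.047269
  x_2 = 1.890000 - 1.047269×(1.890000 - 0.970000)/(1.047269 - (-0.302956))
       = 1.176424
Iteration 2:
  f(1.890000) = 1.047269
  f(1.176424) = -0.141216
  x_3 = 1.176424 - (-0.141216)×(1.176424 - 1.890000)/(-0.141216 - 1.047269)
       = 1.261211
Iteration 3:
  f(1.176424) = -0.141216
  f(1.261211) = -0.060959
  x_4 = 1.261211 - (-0.060959)×(1.261211 - 1.176424)/(-0.060959 - (-0.141216))
       = 1.325612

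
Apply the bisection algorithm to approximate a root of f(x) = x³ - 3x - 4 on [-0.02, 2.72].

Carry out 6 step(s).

f(x) = x³ - 3x - 4
Initial interval: [-0.02, 2.72]

Iteration 1:
  c_1 = (-0.020000 + 2.720000)/2 = 1.350000
  f(c_1) = f(1.350000) = -5.589625
  f(a) × f(c) ≥ 0, new interval: [1.350000, 2.720000]
Iteration 2:
  c_2 = (1.350000 + 2.720000)/2 = 2.035000
  f(c_2) = f(2.035000) = -1.677607
  f(a) × f(c) ≥ 0, new interval: [2.035000, 2.720000]
Iteration 3:
  c_3 = (2.035000 + 2.720000)/2 = 2.377500
  f(c_3) = f(2.377500) = 2.306334
  f(a) × f(c) < 0, new interval: [2.035000, 2.377500]
Iteration 4:
  c_4 = (2.035000 + 2.377500)/2 = 2.206250
  f(c_4) = f(2.206250) = 0.120258
  f(a) × f(c) < 0, new interval: [2.035000, 2.206250]
Iteration 5:
  c_5 = (2.035000 + 2.206250)/2 = 2.120625
  f(c_5) = f(2.120625) = -0.825318
  f(a) × f(c) ≥ 0, new interval: [2.120625, 2.206250]
Iteration 6:
  c_6 = (2.120625 + 2.206250)/2 = 2.163438
  f(c_6) = f(2.163438) = -0.364426
  f(a) × f(c) ≥ 0, new interval: [2.163438, 2.206250]

After 6 iteration(s), the approximation is c_6 = 2.163438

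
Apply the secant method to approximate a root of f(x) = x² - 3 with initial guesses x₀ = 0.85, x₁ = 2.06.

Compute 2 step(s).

f(x) = x² - 3
x₀ = 0.85, x₁ = 2.06

Secant formula: x_{n+1} = x_n - f(x_n)(x_n - x_{n-1})/(f(x_n) - f(x_{n-1}))

Iteration 1:
  f(0.850000) = -2.277500
  f(2.060000) = 1.243600
  x_2 = 2.060000 - 1.243600×(2.060000 - 0.850000)/(1.243600 - (-2.277500))
       = 1.632646
Iteration 2:
  f(2.060000) = 1.243600
  f(1.632646) = -0.334467
  x_3 = 1.632646 - (-0.334467)×(1.632646 - 2.060000)/(-0.334467 - 1.243600)
       = 1.723223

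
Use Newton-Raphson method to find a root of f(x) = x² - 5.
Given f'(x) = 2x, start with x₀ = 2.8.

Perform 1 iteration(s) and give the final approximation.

f(x) = x² - 5
f'(x) = 2x
x₀ = 2.8

Newton-Raphson formula: x_{n+1} = x_n - f(x_n)/f'(x_n)

Iteration 1:
  f(2.800000) = 2.840000
  f'(2.800000) = 5.600000
  x_1 = 2.800000 - 2.840000/5.600000 = 2.292857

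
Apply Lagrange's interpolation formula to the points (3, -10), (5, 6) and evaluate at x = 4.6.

Lagrange interpolation formula:
P(x) = Σ yᵢ × Lᵢ(x)
where Lᵢ(x) = Π_{j≠i} (x - xⱼ)/(xᵢ - xⱼ)

L_0(4.6) = (4.6 - 5)/(3 - 5) = 0.200000
L_1(4.6) = (4.6 - 3)/(5 - 3) = 0.800000

P(4.6) = (-10)×L_0(4.6) + 6×L_1(4.6)
P(4.6) = 2.800000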